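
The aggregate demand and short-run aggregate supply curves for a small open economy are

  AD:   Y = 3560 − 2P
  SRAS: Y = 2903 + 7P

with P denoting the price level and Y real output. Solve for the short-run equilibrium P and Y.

Set AD = SRAS: 3560 − 2P = 2903 + 7P, so 657 = 9P and P = 73.
Then Y = 3560 − 2·73 = 3414.

P = 73, Y = 3414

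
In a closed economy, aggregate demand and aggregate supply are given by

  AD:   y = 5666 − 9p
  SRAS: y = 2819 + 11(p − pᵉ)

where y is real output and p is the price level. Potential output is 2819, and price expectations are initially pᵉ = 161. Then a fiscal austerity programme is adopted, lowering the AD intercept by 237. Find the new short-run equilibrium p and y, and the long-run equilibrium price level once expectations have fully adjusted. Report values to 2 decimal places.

AD shifts left: new AD is y = 5429 − 9p. With pᵉ = 161, SRAS is y = 1048 + 11p.
Short run: 5429 − 9p = 1048 + 11p gives 4381 = 20p, so p = 219.05 and y = 5429 − 9p = 3457.55.
y = 3457.55 is above potential 2819; expectations adjust and SRAS shifts left until y = 2819.
Long run: on the new AD curve, 2819 = 5429 − 9p gives p = 290.00.

Short run: p = 219.05, y = 3457.55. Long run: p = 290.00.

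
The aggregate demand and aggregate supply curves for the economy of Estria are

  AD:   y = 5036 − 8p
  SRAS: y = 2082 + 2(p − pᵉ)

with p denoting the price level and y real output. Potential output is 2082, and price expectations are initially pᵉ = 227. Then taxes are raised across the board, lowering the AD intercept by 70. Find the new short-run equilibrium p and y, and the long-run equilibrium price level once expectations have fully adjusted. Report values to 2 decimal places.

Short run: p = 333.80, y = 2295.60. Long run: p = 360.50.

AD shifts left: new AD is y = 4966 − 8p. With pᵉ = 227, SRAS is y = 1628 + 2p.
Short run: 4966 − 8p = 1628 + 2p gives 3338 = 10p, so p = 333.80 and y = 4966 − 8p = 2295.60.
y = 2295.60 is above potential 2082; expectations adjust and SRAS shifts left until y = 2082.
Long run: on the new AD curve, 2082 = 4966 − 8p gives p = 360.50.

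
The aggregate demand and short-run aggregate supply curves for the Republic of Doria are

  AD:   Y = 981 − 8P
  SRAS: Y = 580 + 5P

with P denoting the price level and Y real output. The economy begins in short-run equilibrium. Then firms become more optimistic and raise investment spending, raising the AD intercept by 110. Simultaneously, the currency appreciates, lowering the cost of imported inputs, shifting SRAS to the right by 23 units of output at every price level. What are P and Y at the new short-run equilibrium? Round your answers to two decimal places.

After both shocks: AD is Y = 1091 − 8P and SRAS is Y = 603 + 5P.
Setting them equal: 488 = 13P, so P = 37.54.
Substituting into AD, Y = 790.69.

P = 37.54, Y = 790.69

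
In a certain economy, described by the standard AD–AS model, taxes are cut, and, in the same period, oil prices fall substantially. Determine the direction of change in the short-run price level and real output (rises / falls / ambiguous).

The first event is a positive demand shock: AD shifts right, which by itself pushes P up and Y up.
The second is a favourable supply shock: SRAS shifts right, which by itself pushes P down and Y up.
The two shocks push P in opposite directions, so the effect on P is ambiguous. Both shocks push Y up, so Y rises.

Price level: ambiguous; output: rises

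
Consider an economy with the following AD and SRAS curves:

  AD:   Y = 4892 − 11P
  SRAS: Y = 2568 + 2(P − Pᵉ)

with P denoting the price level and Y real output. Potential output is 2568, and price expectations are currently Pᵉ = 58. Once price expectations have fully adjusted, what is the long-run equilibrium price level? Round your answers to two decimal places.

Long-run P = 211.27

Short run: with Pᵉ = 58, SRAS is Y = 2452 + 2P. Setting AD = SRAS gives 2440 = 13P, so P = 187.69 and Y = 4892 − 11P = 2827.38.
Output 2827.38 is above potential 2568, so over time expected prices rise and SRAS shifts left until Y returns to 2568.
Long run: Y = 2568 on the AD curve gives 2568 = 4892 − 11P, so P = 211.27.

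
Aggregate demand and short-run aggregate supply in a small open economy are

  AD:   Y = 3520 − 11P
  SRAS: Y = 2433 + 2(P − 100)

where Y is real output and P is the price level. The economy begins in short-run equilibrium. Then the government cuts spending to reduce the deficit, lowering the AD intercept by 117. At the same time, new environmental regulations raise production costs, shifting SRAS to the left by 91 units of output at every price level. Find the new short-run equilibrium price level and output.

After both shocks: AD is Y = 3403 − 11P and SRAS is Y = 2142 + 2P.
Setting them equal: 1261 = 13P, so P = 97.
Y = 3403 − 11·97 = 2336.

P = 97, Y = 2336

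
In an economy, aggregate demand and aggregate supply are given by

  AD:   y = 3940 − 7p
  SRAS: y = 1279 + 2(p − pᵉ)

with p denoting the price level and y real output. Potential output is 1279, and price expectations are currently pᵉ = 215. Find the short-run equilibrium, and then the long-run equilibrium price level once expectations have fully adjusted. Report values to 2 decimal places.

Short run: p = 343.44, y = 1535.89. Long run: p = 380.14.

Short run: with pᵉ = 215, SRAS is y = 849 + 2p. Setting AD = SRAS gives 3091 = 9p, so p = 343.44 and y = 3940 − 7p = 1535.89.
Output 1535.89 is above potential 1279, so over time expected prices rise and SRAS shifts left until y returns to 1279.
Long run: y = 1279 on the AD curve gives 1279 = 3940 − 7p, so p = 380.14.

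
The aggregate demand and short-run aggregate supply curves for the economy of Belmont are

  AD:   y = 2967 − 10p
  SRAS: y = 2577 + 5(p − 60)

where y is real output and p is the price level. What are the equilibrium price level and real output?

Write SRAS as y = 2577 + 5p − 300 = 2277 + 5p.
Set AD = SRAS: 2967 − 10p = 2277 + 5p, so 690 = 15p and p = 46.
Then y = 2967 − 10·46 = 2507.

p = 46, y = 2507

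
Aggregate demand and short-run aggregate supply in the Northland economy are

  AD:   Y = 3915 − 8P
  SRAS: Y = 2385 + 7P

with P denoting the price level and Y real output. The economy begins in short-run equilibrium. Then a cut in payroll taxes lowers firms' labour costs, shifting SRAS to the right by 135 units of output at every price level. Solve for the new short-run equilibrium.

This is a positive supply shock: SRAS shifts right.
New SRAS: Y = 2520 + 7P.
Set AD = SRAS: 3915 − 8P = 2520 + 7P, so 1395 = 15P and P = 93.
Y = 3915 − 8·93 = 3171.

P = 93, Y = 3171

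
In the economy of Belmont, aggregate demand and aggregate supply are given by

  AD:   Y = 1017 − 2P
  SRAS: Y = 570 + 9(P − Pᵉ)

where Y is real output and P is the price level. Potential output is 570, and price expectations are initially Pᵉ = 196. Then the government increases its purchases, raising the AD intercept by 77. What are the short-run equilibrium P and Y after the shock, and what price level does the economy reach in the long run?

AD shifts right: new AD is Y = 1094 − 2P. With Pᵉ = 196, SRAS is Y = 9P − 1194.
Short run: 1094 − 2P = 9P − 1194 gives 2288 = 11P, so P = 208 and Y = 1094 − 2·208 = 678.
Y = 678 is above potential 570; expectations adjust and SRAS shifts left until Y = 570.
Long run: on the new AD curve, 570 = 1094 − 2P gives P = 262.

Short run: P = 208, Y = 678. Long run: P = 262.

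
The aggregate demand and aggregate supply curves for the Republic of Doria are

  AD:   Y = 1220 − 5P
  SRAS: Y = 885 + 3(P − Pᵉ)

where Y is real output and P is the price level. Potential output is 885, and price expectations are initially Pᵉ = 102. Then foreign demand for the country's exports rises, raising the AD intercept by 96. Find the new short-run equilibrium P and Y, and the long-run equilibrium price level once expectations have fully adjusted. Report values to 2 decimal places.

Short run: P = 92.13, Y = 855.38. Long run: P = 86.20.

AD shifts right: new AD is Y = 1316 − 5P. With Pᵉ = 102, SRAS is Y = 579 + 3P.
Short run: 1316 − 5P = 579 + 3P gives 737 = 8P, so P = 92.13 and Y = 1316 − 5P = 855.38.
Y = 855.38 is below potential 885; expectations adjust and SRAS shifts right until Y = 885.
Long run: on the new AD curve, 885 = 1316 − 5P gives P = 86.20.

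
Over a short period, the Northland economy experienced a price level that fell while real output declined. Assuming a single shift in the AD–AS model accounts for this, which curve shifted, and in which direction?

P fell and Y fell. An AD shift moves P and Y in the same direction; an SRAS shift moves them in opposite directions.
Here P and Y moved in the same direction, so the AD curve shifted.
Since Y fell, AD shifted left.

AD shifted left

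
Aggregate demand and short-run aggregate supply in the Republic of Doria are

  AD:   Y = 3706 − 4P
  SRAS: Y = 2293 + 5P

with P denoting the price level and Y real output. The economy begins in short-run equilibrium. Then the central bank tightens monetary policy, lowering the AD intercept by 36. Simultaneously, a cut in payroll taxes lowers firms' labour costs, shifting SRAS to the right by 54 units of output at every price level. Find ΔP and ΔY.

ΔP = -10, ΔY = +4

After both shocks: AD is Y = 3670 − 4P and SRAS is Y = 2347 + 5P.
Setting them equal: 1323 = 9P, so P = 147.
Y = 3670 − 4·147 = 3082.
Initially P = 157, Y = 3078, so ΔP = -10 and ΔY = +4.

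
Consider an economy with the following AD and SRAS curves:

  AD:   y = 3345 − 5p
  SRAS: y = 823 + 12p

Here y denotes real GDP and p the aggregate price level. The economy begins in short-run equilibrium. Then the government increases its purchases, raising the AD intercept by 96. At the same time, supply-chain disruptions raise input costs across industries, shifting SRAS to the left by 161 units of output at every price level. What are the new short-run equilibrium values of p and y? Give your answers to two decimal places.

p = 163.47, y = 2623.65

After both shocks: AD is y = 3441 − 5p and SRAS is y = 662 + 12p.
Setting them equal: 2779 = 17p, so p = 163.47.
Substituting into AD, y = 2623.65.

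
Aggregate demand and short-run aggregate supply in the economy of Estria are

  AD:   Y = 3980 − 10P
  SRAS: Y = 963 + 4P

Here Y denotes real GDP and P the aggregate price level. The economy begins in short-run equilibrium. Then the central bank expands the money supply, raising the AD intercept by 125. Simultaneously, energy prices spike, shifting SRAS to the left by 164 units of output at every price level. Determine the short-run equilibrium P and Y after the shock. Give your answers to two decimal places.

P = 236.14, Y = 1743.57

After both shocks: AD is Y = 4105 − 10P and SRAS is Y = 799 + 4P.
Setting them equal: 3306 = 14P, so P = 236.14.
Substituting into AD, Y = 1743.57.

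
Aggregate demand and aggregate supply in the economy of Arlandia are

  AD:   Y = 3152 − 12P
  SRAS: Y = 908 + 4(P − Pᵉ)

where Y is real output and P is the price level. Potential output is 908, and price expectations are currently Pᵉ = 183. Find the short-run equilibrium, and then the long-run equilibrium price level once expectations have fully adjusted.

Short run: P = 186, Y = 920. Long run: P = 187.

Short run: with Pᵉ = 183, SRAS is Y = 176 + 4P. Setting AD = SRAS gives 2976 = 16P, so P = 186 and Y = 3152 − 12·186 = 920.
Output 920 is above potential 908, so over time expected prices rise and SRAS shifts left until Y returns to 908.
Long run: Y = 908 on the AD curve gives 908 = 3152 − 12P, so P = 187.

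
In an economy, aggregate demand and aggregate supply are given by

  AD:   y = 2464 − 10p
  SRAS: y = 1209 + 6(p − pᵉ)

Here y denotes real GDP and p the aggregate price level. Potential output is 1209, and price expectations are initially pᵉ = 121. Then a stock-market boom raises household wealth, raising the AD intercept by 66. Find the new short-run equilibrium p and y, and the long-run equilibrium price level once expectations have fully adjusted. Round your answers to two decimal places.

AD shifts right: new AD is y = 2530 − 10p. With pᵉ = 121, SRAS is y = 483 + 6p.
Short run: 2530 − 10p = 483 + 6p gives 2047 = 16p, so p = 127.94 and y = 2530 − 10p = 1250.63.
y = 1250.63 is above potential 1209; expectations adjust and SRAS shifts left until y = 1209.
Long run: on the new AD curve, 1209 = 2530 − 10p gives p = 132.10.

Short run: p = 127.94, y = 1250.63. Long run: p = 132.10.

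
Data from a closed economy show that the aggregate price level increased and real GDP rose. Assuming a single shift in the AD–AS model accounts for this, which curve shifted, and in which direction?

AD shifted right

P rose and Y rose. An AD shift moves P and Y in the same direction; an SRAS shift moves them in opposite directions.
Here P and Y moved in the same direction, so the AD curve shifted.
Since Y rose, AD shifted right.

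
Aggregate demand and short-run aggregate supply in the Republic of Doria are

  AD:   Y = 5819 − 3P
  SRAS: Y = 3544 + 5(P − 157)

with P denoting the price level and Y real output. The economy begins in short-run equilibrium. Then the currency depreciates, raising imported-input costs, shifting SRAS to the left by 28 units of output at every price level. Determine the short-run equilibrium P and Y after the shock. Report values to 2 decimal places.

This is a negative supply shock: SRAS shifts left.
New SRAS: Y = 2731 + 5P.
Set AD = SRAS: 5819 − 3P = 2731 + 5P, so 3088 = 8P and P = 386.00.
Substituting into AD, Y = 4661.00.

P = 386.00, Y = 4661.00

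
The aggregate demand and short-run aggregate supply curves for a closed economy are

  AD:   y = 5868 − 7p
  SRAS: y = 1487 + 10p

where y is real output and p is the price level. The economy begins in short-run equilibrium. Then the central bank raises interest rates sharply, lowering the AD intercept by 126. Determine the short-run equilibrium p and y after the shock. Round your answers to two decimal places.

This is a negative demand shock: AD shifts left.
New AD: y = 5742 − 7p.
Set AD = SRAS: 5742 − 7p = 1487 + 10p, so 4255 = 17p and p = 250.29.
Substituting into AD, y = 3989.94.

p = 250.29, y = 3989.94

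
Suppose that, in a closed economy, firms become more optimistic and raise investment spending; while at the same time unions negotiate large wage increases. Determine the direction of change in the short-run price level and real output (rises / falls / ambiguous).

The first event is a positive demand shock: AD shifts right, which by itself pushes P up and Y up.
The second is an adverse supply shock: SRAS shifts left, which by itself pushes P up and Y down.
Both shocks push P up, so P rises. The two shocks push Y in opposite directions, so the effect on Y is ambiguous.

Price level: rises; output: ambiguous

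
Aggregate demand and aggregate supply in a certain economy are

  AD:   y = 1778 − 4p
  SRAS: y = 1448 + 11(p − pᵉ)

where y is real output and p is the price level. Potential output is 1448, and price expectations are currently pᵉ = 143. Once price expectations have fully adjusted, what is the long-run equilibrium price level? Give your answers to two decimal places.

Short run: with pᵉ = 143, SRAS is y = 11p − 125. Setting AD = SRAS gives 1903 = 15p, so p = 126.87 and y = 1778 − 4p = 1270.53.
Output 1270.53 is below potential 1448, so over time expected prices fall and SRAS shifts right until y returns to 1448.
Long run: y = 1448 on the AD curve gives 1448 = 1778 − 4p, so p = 82.50.

Long-run p = 82.50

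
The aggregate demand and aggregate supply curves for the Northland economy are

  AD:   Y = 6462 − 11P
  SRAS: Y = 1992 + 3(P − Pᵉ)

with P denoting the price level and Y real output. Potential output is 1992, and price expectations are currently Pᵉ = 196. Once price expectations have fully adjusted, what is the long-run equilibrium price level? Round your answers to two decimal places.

Short run: with Pᵉ = 196, SRAS is Y = 1404 + 3P. Setting AD = SRAS gives 5058 = 14P, so P = 361.29 and Y = 6462 − 11P = 2487.86.
Output 2487.86 is above potential 1992, so over time expected prices rise and SRAS shifts left until Y returns to 1992.
Long run: Y = 1992 on the AD curve gives 1992 = 6462 − 11P, so P = 406.36.

Long-run P = 406.36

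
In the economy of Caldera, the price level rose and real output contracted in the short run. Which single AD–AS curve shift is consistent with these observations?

P rose and Y fell. An AD shift moves P and Y in the same direction; an SRAS shift moves them in opposite directions.
Here P and Y moved in opposite directions, so the SRAS curve shifted.
Since Y fell, SRAS shifted left.

SRAS shifted left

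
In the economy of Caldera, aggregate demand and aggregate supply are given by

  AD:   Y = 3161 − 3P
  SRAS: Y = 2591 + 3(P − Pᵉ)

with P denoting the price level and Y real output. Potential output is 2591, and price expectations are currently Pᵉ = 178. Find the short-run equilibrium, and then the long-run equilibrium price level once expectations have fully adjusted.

Short run: with Pᵉ = 178, SRAS is Y = 2057 + 3P. Setting AD = SRAS gives 1104 = 6P, so P = 184 and Y = 3161 − 3·184 = 2609.
Output 2609 is above potential 2591, so over time expected prices rise and SRAS shifts left until Y returns to 2591.
Long run: Y = 2591 on the AD curve gives 2591 = 3161 − 3P, so P = 190.

Short run: P = 184, Y = 2609. Long run: P = 190.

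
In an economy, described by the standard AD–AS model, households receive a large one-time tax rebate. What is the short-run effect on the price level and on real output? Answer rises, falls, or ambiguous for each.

Price level: rises; output: rises

This is a positive demand shock: AD shifts right.
Moving along the upward-sloping SRAS curve, P rises and Y rises.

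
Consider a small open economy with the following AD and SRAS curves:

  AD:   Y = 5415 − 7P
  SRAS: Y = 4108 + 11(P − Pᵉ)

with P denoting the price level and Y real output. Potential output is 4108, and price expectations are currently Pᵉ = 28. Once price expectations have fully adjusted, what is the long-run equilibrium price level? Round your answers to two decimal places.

Short run: with Pᵉ = 28, SRAS is Y = 3800 + 11P. Setting AD = SRAS gives 1615 = 18P, so P = 89.72 and Y = 5415 − 7P = 4786.94.
Output 4786.94 is above potential 4108, so over time expected prices rise and SRAS shifts left until Y returns to 4108.
Long run: Y = 4108 on the AD curve gives 4108 = 5415 − 7P, so P = 186.71.

Long-run P = 186.71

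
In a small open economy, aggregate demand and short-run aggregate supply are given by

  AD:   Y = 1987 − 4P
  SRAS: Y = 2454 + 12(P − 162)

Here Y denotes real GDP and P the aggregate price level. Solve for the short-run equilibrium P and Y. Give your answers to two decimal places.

P = 92.31, Y = 1617.75

Write SRAS as Y = 2454 + 12P − 1944 = 510 + 12P.
Set AD = SRAS: 1987 − 4P = 510 + 12P, so 1477 = 16P and P = 92.31.
Substituting into AD, Y = 1987 − 4P = 1617.75.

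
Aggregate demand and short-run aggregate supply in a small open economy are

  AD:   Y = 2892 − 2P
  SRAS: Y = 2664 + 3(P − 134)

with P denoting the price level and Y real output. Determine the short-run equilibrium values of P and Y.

Write SRAS as Y = 2664 + 3P − 402 = 2262 + 3P.
Set AD = SRAS: 2892 − 2P = 2262 + 3P, so 630 = 5P and P = 126.
Then Y = 2892 − 2·126 = 2640.

P = 126, Y = 2640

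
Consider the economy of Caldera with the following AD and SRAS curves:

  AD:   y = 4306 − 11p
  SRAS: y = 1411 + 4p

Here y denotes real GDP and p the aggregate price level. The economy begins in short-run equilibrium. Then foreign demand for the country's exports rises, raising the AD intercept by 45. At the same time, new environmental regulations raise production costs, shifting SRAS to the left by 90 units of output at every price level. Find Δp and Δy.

After both shocks: AD is y = 4351 − 11p and SRAS is y = 1321 + 4p.
Setting them equal: 3030 = 15p, so p = 202.
y = 4351 − 11·202 = 2129.
Initially p = 193, y = 2183, so Δp = +9 and Δy = -54.

Δp = +9, Δy = -54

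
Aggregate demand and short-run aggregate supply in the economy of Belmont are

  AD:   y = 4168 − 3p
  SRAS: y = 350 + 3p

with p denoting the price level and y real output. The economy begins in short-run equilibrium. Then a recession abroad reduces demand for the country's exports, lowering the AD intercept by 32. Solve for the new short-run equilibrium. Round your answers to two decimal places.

This is a negative demand shock: AD shifts left.
New AD: y = 4136 − 3p.
Set AD = SRAS: 4136 − 3p = 350 + 3p, so 3786 = 6p and p = 631.00.
Substituting into AD, y = 2243.00.

p = 631.00, y = 2243.00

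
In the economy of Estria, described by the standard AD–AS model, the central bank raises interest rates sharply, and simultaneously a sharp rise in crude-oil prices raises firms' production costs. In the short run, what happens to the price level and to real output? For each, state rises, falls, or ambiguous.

Price level: ambiguous; output: falls

The first event is a negative demand shock: AD shifts left, which by itself pushes P down and Y down.
The second is an adverse supply shock: SRAS shifts left, which by itself pushes P up and Y down.
The two shocks push P in opposite directions, so the effect on P is ambiguous. Both shocks push Y down, so Y falls.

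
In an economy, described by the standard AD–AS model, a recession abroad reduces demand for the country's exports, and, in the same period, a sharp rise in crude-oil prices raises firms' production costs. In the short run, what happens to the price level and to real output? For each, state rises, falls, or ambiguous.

The first event is a negative demand shock: AD shifts left, which by itself pushes P down and Y down.
The second is an adverse supply shock: SRAS shifts left, which by itself pushes P up and Y down.
The two shocks push P in opposite directions, so the effect on P is ambiguous. Both shocks push Y down, so Y falls.

Price level: ambiguous; output: falls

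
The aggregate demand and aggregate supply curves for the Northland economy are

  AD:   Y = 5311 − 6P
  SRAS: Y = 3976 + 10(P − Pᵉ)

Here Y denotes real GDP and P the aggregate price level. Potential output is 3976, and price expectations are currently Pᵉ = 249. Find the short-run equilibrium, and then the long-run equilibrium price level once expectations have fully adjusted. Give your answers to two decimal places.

Short run: P = 239.06, Y = 3876.63. Long run: P = 222.50.

Short run: with Pᵉ = 249, SRAS is Y = 1486 + 10P. Setting AD = SRAS gives 3825 = 16P, so P = 239.06 and Y = 5311 − 6P = 3876.63.
Output 3876.63 is below potential 3976, so over time expected prices fall and SRAS shifts right until Y returns to 3976.
Long run: Y = 3976 on the AD curve gives 3976 = 5311 − 6P, so P = 222.50.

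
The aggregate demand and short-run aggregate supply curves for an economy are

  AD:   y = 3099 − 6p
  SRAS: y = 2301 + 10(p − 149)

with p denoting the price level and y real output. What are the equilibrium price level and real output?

Write SRAS as y = 2301 + 10p − 1490 = 811 + 10p.
Set AD = SRAS: 3099 − 6p = 811 + 10p, so 2288 = 16p and p = 143.
Then y = 3099 − 6·143 = 2241.

p = 143, y = 2241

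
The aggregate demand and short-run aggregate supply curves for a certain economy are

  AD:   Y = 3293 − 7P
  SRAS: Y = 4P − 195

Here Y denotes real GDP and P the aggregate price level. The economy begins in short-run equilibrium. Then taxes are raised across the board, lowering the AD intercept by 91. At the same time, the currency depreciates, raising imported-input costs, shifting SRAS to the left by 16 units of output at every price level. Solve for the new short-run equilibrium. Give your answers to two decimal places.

After both shocks: AD is Y = 3202 − 7P and SRAS is Y = 4P − 211.
Setting them equal: 3413 = 11P, so P = 310.27.
Substituting into AD, Y = 1030.09.

P = 310.27, Y = 1030.09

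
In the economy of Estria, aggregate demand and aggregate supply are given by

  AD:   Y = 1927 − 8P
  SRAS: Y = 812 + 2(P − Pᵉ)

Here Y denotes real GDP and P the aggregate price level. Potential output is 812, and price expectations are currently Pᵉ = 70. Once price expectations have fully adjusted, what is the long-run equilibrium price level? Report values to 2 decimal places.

Long-run P = 139.38

Short run: with Pᵉ = 70, SRAS is Y = 672 + 2P. Setting AD = SRAS gives 1255 = 10P, so P = 125.50 and Y = 1927 − 8P = 923.00.
Output 923.00 is above potential 812, so over time expected prices rise and SRAS shifts left until Y returns to 812.
Long run: Y = 812 on the AD curve gives 812 = 1927 − 8P, so P = 139.38.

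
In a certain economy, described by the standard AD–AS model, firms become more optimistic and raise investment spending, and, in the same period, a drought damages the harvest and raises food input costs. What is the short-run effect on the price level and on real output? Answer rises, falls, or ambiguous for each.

The first event is a positive demand shock: AD shifts right, which by itself pushes P up and Y up.
The second is an adverse supply shock: SRAS shifts left, which by itself pushes P up and Y down.
Both shocks push P up, so P rises. The two shocks push Y in opposite directions, so the effect on Y is ambiguous.

Price level: rises; output: ambiguous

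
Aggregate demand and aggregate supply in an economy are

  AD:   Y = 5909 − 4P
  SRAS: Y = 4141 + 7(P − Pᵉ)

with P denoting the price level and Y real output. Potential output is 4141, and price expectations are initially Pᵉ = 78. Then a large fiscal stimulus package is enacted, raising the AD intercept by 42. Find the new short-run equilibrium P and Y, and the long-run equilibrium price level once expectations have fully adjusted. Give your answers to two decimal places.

AD shifts right: new AD is Y = 5951 − 4P. With Pᵉ = 78, SRAS is Y = 3595 + 7P.
Short run: 5951 − 4P = 3595 + 7P gives 2356 = 11P, so P = 214.18 and Y = 5951 − 4P = 5094.27.
Y = 5094.27 is above potential 4141; expectations adjust and SRAS shifts left until Y = 4141.
Long run: on the new AD curve, 4141 = 5951 − 4P gives P = 452.50.

Short run: P = 214.18, Y = 5094.27. Long run: P = 452.50.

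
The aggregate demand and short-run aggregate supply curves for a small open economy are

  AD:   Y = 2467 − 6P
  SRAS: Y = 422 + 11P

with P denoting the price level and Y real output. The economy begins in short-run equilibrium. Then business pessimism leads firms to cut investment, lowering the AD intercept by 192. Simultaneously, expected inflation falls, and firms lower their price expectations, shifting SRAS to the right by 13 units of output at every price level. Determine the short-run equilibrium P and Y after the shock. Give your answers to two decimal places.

After both shocks: AD is Y = 2275 − 6P and SRAS is Y = 435 + 11P.
Setting them equal: 1840 = 17P, so P = 108.24.
Substituting into AD, Y = 1625.59.

P = 108.24, Y = 1625.59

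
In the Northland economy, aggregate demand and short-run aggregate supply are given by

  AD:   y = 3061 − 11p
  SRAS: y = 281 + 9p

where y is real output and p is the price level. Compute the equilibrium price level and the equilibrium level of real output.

p = 139, y = 1532

Set AD = SRAS: 3061 − 11p = 281 + 9p, so 2780 = 20p and p = 139.
Then y = 3061 − 11·139 = 1532.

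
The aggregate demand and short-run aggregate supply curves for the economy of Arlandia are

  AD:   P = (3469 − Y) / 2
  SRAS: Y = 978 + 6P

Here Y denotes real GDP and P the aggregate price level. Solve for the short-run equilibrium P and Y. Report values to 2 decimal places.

P = 311.38, Y = 2846.25

Rearrange AD to Y = 3469 − 2P.
Set AD = SRAS: 3469 − 2P = 978 + 6P, so 2491 = 8P and P = 311.38.
Substituting into AD, Y = 3469 − 2P = 2846.25.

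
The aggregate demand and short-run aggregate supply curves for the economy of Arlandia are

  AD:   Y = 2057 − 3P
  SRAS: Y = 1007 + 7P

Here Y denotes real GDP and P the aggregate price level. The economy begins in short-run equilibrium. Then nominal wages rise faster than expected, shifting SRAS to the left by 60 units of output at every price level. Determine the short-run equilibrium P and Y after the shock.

P = 111, Y = 1724

This is a negative supply shock: SRAS shifts left.
New SRAS: Y = 947 + 7P.
Set AD = SRAS: 2057 − 3P = 947 + 7P, so 1110 = 10P and P = 111.
Y = 2057 − 3·111 = 1724.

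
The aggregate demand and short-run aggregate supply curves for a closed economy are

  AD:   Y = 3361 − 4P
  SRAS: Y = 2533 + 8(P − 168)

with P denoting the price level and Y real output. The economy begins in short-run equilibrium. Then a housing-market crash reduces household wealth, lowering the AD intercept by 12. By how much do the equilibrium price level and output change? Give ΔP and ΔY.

This is a negative demand shock: AD shifts left.
New AD: Y = 3349 − 4P.
SRAS can be written Y = 1189 + 8P.
Set AD = SRAS: 3349 − 4P = 1189 + 8P, so 2160 = 12P and P = 180.
Y = 3349 − 4·180 = 2629.
Initially P = 181, Y = 2637, so ΔP = -1 and ΔY = -8.

ΔP = -1, ΔY = -8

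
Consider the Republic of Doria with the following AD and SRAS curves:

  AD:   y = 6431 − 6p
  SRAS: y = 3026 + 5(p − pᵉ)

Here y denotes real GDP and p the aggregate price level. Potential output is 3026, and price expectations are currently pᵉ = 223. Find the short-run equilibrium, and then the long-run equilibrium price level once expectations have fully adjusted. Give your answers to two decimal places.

Short run: with pᵉ = 223, SRAS is y = 1911 + 5p. Setting AD = SRAS gives 4520 = 11p, so p = 410.91 and y = 6431 − 6p = 3965.55.
Output 3965.55 is above potential 3026, so over time expected prices rise and SRAS shifts left until y returns to 3026.
Long run: y = 3026 on the AD curve gives 3026 = 6431 − 6p, so p = 567.50.

Short run: p = 410.91, y = 3965.55. Long run: p = 567.50.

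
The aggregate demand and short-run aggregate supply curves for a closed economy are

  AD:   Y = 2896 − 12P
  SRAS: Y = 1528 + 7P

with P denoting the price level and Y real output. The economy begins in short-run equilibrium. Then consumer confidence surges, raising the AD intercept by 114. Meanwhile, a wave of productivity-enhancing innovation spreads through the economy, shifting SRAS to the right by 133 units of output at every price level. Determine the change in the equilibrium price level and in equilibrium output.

After both shocks: AD is Y = 3010 − 12P and SRAS is Y = 1661 + 7P.
Setting them equal: 1349 = 19P, so P = 71.
Y = 3010 − 12·71 = 2158.
Initially P = 72, Y = 2032, so ΔP = -1 and ΔY = +126.

ΔP = -1, ΔY = +126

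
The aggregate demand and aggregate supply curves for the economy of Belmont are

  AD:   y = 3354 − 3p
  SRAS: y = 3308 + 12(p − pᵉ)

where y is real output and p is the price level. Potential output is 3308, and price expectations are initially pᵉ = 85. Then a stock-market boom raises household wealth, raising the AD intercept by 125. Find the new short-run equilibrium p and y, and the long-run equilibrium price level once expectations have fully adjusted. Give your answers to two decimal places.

AD shifts right: new AD is y = 3479 − 3p. With pᵉ = 85, SRAS is y = 2288 + 12p.
Short run: 3479 − 3p = 2288 + 12p gives 1191 = 15p, so p = 79.40 and y = 3479 − 3p = 3240.80.
y = 3240.80 is below potential 3308; expectations adjust and SRAS shifts right until y = 3308.
Long run: on the new AD curve, 3308 = 3479 − 3p gives p = 57.00.

Short run: p = 79.40, y = 3240.80. Long run: p = 57.00.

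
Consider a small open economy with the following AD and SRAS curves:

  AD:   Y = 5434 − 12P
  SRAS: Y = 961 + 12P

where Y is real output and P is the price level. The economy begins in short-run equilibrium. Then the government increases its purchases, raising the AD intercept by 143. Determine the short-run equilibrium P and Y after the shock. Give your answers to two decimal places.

P = 192.33, Y = 3269.00

This is a positive demand shock: AD shifts right.
New AD: Y = 5577 − 12P.
Set AD = SRAS: 5577 − 12P = 961 + 12P, so 4616 = 24P and P = 192.33.
Substituting into AD, Y = 3269.00.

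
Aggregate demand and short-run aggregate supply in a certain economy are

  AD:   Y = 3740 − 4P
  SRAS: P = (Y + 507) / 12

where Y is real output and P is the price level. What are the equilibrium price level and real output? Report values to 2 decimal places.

Rearrange SRAS to Y = 12P − 507.
Set AD = SRAS: 3740 − 4P = 12P − 507, so 4247 = 16P and P = 265.44.
Substituting into AD, Y = 3740 − 4P = 2678.25.

P = 265.44, Y = 2678.25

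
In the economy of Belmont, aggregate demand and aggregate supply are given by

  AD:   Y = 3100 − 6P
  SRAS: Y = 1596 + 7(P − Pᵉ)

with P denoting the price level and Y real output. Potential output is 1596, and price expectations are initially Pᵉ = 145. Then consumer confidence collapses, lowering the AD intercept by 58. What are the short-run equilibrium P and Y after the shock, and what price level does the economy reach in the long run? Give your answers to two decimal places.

Short run: P = 189.31, Y = 1906.15. Long run: P = 241.00.

AD shifts left: new AD is Y = 3042 − 6P. With Pᵉ = 145, SRAS is Y = 581 + 7P.
Short run: 3042 − 6P = 581 + 7P gives 2461 = 13P, so P = 189.31 and Y = 3042 − 6P = 1906.15.
Y = 1906.15 is above potential 1596; expectations adjust and SRAS shifts left until Y = 1596.
Long run: on the new AD curve, 1596 = 3042 − 6P gives P = 241.00.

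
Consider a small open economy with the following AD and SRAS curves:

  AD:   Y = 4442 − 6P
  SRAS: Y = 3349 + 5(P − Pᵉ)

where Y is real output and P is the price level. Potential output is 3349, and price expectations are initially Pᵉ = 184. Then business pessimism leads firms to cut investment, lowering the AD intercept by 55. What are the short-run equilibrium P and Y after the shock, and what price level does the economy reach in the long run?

Short run: P = 178, Y = 3319. Long run: P = 173.

AD shifts left: new AD is Y = 4387 − 6P. With Pᵉ = 184, SRAS is Y = 2429 + 5P.
Short run: 4387 − 6P = 2429 + 5P gives 1958 = 11P, so P = 178 and Y = 4387 − 6·178 = 3319.
Y = 3319 is below potential 3349; expectations adjust and SRAS shifts right until Y = 3349.
Long run: on the new AD curve, 3349 = 4387 − 6P gives P = 173.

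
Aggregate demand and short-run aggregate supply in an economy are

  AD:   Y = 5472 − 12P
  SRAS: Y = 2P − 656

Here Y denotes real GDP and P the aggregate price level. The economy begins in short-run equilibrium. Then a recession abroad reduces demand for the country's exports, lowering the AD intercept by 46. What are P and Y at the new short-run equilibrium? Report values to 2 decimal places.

P = 434.43, Y = 212.86

This is a negative demand shock: AD shifts left.
New AD: Y = 5426 − 12P.
Set AD = SRAS: 5426 − 12P = 2P − 656, so 6082 = 14P and P = 434.43.
Substituting into AD, Y = 212.86.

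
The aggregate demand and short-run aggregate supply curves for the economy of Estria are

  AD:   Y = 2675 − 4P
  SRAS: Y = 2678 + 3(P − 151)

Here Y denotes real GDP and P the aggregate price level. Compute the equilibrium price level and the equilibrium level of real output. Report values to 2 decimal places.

P = 64.29, Y = 2417.86

Write SRAS as Y = 2678 + 3P − 453 = 2225 + 3P.
Set AD = SRAS: 2675 − 4P = 2225 + 3P, so 450 = 7P and P = 64.29.
Substituting into AD, Y = 2675 − 4P = 2417.86.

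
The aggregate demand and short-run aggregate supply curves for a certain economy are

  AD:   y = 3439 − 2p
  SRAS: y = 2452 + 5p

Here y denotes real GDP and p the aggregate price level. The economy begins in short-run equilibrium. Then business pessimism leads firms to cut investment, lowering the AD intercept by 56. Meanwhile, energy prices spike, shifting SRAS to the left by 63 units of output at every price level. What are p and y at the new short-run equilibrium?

p = 142, y = 3099

After both shocks: AD is y = 3383 − 2p and SRAS is y = 2389 + 5p.
Setting them equal: 994 = 7p, so p = 142.
y = 3383 − 2·142 = 3099.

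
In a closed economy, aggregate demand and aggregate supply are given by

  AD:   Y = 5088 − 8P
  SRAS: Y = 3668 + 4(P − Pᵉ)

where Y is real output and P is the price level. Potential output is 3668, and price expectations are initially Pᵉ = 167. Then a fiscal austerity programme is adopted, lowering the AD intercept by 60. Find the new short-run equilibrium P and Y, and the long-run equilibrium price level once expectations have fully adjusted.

Short run: P = 169, Y = 3676. Long run: P = 170.

AD shifts left: new AD is Y = 5028 − 8P. With Pᵉ = 167, SRAS is Y = 3000 + 4P.
Short run: 5028 − 8P = 3000 + 4P gives 2028 = 12P, so P = 169 and Y = 5028 − 8·169 = 3676.
Y = 3676 is above potential 3668; expectations adjust and SRAS shifts left until Y = 3668.
Long run: on the new AD curve, 3668 = 5028 − 8P gives P = 170.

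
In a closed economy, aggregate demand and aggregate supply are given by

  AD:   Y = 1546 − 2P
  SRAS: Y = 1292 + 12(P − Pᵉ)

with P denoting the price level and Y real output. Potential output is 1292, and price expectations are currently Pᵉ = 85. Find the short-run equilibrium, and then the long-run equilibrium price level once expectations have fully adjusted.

Short run: with Pᵉ = 85, SRAS is Y = 272 + 12P. Setting AD = SRAS gives 1274 = 14P, so P = 91 and Y = 1546 − 2·91 = 1364.
Output 1364 is above potential 1292, so over time expected prices rise and SRAS shifts left until Y returns to 1292.
Long run: Y = 1292 on the AD curve gives 1292 = 1546 − 2P, so P = 127.

Short run: P = 91, Y = 1364. Long run: P = 127.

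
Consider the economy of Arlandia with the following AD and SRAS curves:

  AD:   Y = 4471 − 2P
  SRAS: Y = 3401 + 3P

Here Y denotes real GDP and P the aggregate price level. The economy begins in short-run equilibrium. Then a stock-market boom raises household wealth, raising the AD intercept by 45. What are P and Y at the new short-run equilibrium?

P = 223, Y = 4070

This is a positive demand shock: AD shifts right.
New AD: Y = 4516 − 2P.
Set AD = SRAS: 4516 − 2P = 3401 + 3P, so 1115 = 5P and P = 223.
Y = 4516 − 2·223 = 4070.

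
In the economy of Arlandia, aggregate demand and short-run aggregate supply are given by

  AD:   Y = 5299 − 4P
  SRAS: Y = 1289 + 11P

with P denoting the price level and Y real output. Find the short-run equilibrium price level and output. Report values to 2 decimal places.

P = 267.33, Y = 4229.67

Set AD = SRAS: 5299 − 4P = 1289 + 11P, so 4010 = 15P and P = 267.33.
Substituting into AD, Y = 5299 − 4P = 4229.67.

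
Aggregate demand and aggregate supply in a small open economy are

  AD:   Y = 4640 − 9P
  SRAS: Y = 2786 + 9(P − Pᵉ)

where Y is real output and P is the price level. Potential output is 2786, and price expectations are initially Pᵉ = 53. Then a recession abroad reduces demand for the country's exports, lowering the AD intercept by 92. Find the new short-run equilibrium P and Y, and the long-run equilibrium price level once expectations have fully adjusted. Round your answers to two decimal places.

AD shifts left: new AD is Y = 4548 − 9P. With Pᵉ = 53, SRAS is Y = 2309 + 9P.
Short run: 4548 − 9P = 2309 + 9P gives 2239 = 18P, so P = 124.39 and Y = 4548 − 9P = 3428.50.
Y = 3428.50 is above potential 2786; expectations adjust and SRAS shifts left until Y = 2786.
Long run: on the new AD curve, 2786 = 4548 − 9P gives P = 195.78.

Short run: P = 124.39, Y = 3428.50. Long run: P = 195.78.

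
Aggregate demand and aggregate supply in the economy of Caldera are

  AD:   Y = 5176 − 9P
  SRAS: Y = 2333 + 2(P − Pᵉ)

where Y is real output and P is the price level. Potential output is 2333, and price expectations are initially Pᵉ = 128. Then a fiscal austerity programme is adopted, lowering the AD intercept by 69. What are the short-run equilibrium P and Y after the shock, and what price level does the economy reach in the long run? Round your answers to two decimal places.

Short run: P = 275.45, Y = 2627.91. Long run: P = 308.22.

AD shifts left: new AD is Y = 5107 − 9P. With Pᵉ = 128, SRAS is Y = 2077 + 2P.
Short run: 5107 − 9P = 2077 + 2P gives 3030 = 11P, so P = 275.45 and Y = 5107 − 9P = 2627.91.
Y = 2627.91 is above potential 2333; expectations adjust and SRAS shifts left until Y = 2333.
Long run: on the new AD curve, 2333 = 5107 − 9P gives P = 308.22.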